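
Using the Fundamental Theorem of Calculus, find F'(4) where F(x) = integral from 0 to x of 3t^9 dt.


By the Fundamental Theorem of Calculus (Part 1):
If F(x) = integral from 0 to x of f(t) dt, then F'(x) = f(x)
Here f(t) = 3t^9
So F'(x) = 3x^9
Evaluate at x = 4:
F'(4) = 3 * 4^9
= 3 * 262144
= 786432

786432


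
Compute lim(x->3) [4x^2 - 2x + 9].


Since polynomials are continuous, we use direct substitution.
lim(x->3) of 4x^2 - 2x + 9
= 4 * 3^2 - 2 * 3 + 9
= 36 - 6 + 9
= 39

39


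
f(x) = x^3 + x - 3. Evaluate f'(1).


Differentiate f(x) = x^3 + x - 3 term by term:
f'(x) = 3x^2 + 1
Substitute x = 1:
f'(1) = 3 * 1^2 + 0 * 1 + 1
= 3 + 0 + 1
= 4

4


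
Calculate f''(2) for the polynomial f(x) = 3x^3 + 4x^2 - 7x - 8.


First derivative:
f'(x) = 9x^2 + 8x - 7
Second derivative:
f''(x) = 18x + 8
Substitute x = 2:
f''(2) = 18 * 2 + 8
= 36 + 8
= 44

44


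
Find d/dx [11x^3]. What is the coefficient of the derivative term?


We apply the power rule: d/dx [ax^n] = a*n * x^(n-1)
d/dx [11x^3]
= 11 * 3 * x^(3-1)
= 33x^2
The coefficient is 33

33


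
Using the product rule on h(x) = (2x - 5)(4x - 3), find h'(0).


Let u(x) = 2x - 5 and v(x) = 4x - 3
u'(x) = 2
v'(x) = 4
Product rule: h'(x) = u'(x)*v(x) + u(x)*v'(x)
= 2 * (4x - 3) + (2x - 5) * 4
At x = 0:
u(0) = 2 * 0 - 5 = -5
v(0) = 4 * 0 - 3 = -3
h'(0) = 2 * (-3) + (-5) * 4
= -6 - 20
= -26

-26


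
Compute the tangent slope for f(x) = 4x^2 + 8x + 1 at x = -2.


The slope of the tangent line equals f'(x) at the point.
f(x) = 4x^2 + 8x + 1
f'(x) = 8x + 8
At x = -2:
f'(-2) = 8 * (-2) + 8
= -16 + 8
= -8

-8


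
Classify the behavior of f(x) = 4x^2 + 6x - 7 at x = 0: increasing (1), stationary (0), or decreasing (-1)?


Compute f'(x) to determine behavior:
f'(x) = 8x + 6
f'(0) = 8 * 0 + 6
= 0 + 6
= 6
Since f'(0) > 0, the function is increasing (1)

1


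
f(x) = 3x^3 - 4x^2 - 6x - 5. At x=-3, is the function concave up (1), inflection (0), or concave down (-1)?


Concavity is determined by the sign of f''(x).
f(x) = 3x^3 - 4x^2 - 6x - 5
f'(x) = 9x^2 - 8x - 6
f''(x) = 18x - 8
f''(-3) = 18 * (-3) - 8
= -54 - 8
= -62
Since f''(-3) < 0, the function is concave down (-1)

-1


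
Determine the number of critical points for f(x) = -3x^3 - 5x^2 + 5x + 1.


Find where f'(x) = 0:
f(x) = -3x^3 - 5x^2 + 5x + 1
f'(x) = -9x^2 - 10x + 5
This is a quadratic in x. Use the discriminant to count real roots.
Discriminant = (-10)^2 - 4 * (-9) * 5
= 100 - (-180)
= 280
Since discriminant > 0, f'(x) = 0 has 2 real solutions.
Number of critical points: 2

2


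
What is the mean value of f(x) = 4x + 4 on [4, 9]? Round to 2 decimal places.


Average value = 1/(b-a) * integral from a to b of f(x) dx
First compute the integral of 4x + 4:
F(x) = 2x^2 + 4x
F(9) = 2 * 81 + 4 * 9 = 198
F(4) = 2 * 16 + 4 * 4 = 48
Integral = 198 - 48 = 150
Average = 150 / (9 - 4) = 150 / 5
= 30 = 30.00

30.00


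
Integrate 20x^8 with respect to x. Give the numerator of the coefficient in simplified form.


Apply the power rule for integration:
integral of ax^n dx = a/(n+1) * x^(n+1) + C
integral of 20x^8 dx
= 20/9 * x^9 + C
The coefficient in lowest terms is 20/9, and its numerator is 20

20


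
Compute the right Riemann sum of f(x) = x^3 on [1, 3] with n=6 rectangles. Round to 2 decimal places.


Right Riemann sum uses right endpoints of each subinterval.
Interval: [1, 3], n = 6
dx = (3 - 1) / 6 = 1/3
Right endpoints: [4/3, 5/3, 2, 7/3, 8/3, 3]
f values: [64/27, 125/27, 8, 343/27, 512/27, 27]
Sum = dx * (sum of f values)
= 1/3 * 221/3
= 221/9 ≈ 24.56

24.56


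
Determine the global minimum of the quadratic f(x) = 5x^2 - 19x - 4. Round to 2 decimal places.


For a quadratic f(x) = ax^2 + bx + c with a > 0, the minimum is at the vertex.
Vertex x-coordinate: x = -b/(2a)
x = -(-19) / (2 * 5)
x = 19/10
Substitute back to find the minimum value:
f(19/10) = 5 * (19/10)^2 - 19 * (19/10) - 4
= 361/20 - 361/10 - 4
= -441/20 = -22.05

-22.05


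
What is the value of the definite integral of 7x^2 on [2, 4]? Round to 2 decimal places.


Find the antiderivative of 7x^2:
F(x) = 7/3 * x^3
Apply the Fundamental Theorem of Calculus:
F(4) - F(2)
= 7/3 * 4^3 - 7/3 * 2^3
= 7/3 * (64 - 8)
= 7/3 * 56
= 392/3 ≈ 130.67

130.67


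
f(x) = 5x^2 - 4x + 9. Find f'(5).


Differentiate term by term using power and sum rules:
f(x) = 5x^2 - 4x + 9
f'(x) = 10x - 4
Substitute x = 5:
f'(5) = 10 * 5 - 4
= 50 - 4
= 46

46


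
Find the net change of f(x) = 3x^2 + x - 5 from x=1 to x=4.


Net change = f(b) - f(a)
f(x) = 3x^2 + x - 5
Compute f(4):
f(4) = 3 * 4^2 + 1 * 4 - 5
= 48 + 4 - 5
= 47
Compute f(1):
f(1) = 3 * 1^2 + 1 * 1 - 5
= 3 + 1 - 5
= -1
Net change = 47 - (-1) = 48

48


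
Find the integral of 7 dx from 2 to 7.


The integral of a constant k over [a, b] equals k * (b - a).
integral from 2 to 7 of 7 dx
= 7 * (7 - 2)
= 7 * 5
= 35

35


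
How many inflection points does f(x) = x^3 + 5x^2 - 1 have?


Inflection points occur where f''(x) = 0 and concavity changes.
f(x) = x^3 + 5x^2 - 1
f'(x) = 3x^2 + 10x
f''(x) = 6x + 10
Set f''(x) = 0:
6x + 10 = 0
x = -10 / 6 = -5/3
Since f''(x) is linear (degree 1), it changes sign at this point.
Therefore there is exactly 1 inflection point.

1


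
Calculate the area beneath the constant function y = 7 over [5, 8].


The area under a constant function y = 7 is a rectangle.
Width = 8 - 5 = 3
Height = 7
Area = width * height
= 3 * 7
= 21

21


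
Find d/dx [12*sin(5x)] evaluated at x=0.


Apply the chain rule to differentiate 12*sin(5x):
d/dx [12*sin(5x)]
= 12 * cos(5x) * d/dx(5x)
= 12 * 5 * cos(5x)
= 60 * cos(5x)
Evaluate at x = 0:
= 60 * cos(0)
= 60 * 1
= 60

60


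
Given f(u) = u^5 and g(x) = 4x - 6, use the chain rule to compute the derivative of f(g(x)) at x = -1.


Using the chain rule: (f(g(x)))' = f'(g(x)) * g'(x)
First, find g(-1):
g(-1) = 4 * (-1) - 6 = -10
Next, f'(u) = 5u^4
And g'(x) = 4
So f'(g(-1)) * g'(-1)
= 5 * (-10)^4 * 4
= 5 * 10000 * 4
= 200000

200000


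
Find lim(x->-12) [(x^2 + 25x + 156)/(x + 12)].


Direct substitution gives 0/0, so we factor the numerator.
Factor: (x^2 + 25x + 156) = (x + 12)(x + 13)
Cancel the common factor (x + 12):
(x^2 + 25x + 156)/(x + 12) = (x + 13)
Now substitute x = -12:
= (-12) - (-13) = 1

1


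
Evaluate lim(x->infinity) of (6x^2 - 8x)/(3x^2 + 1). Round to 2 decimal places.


For limits at infinity with equal-degree polynomials,
we compare leading coefficients.
Numerator leading term: 6x^2
Denominator leading term: 3x^2
Divide both by x^2:
lim = (6 - 8/x) / (3 + 1/x^2)
As x -> infinity, the 1/x and 1/x^2 terms vanish:
= 6/3 = 2 = 2.00

2.00


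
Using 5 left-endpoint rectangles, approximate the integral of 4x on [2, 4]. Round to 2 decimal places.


Left Riemann sum uses left endpoints of each subinterval.
Interval: [2, 4], n = 5
dx = (4 - 2) / 5 = 2/5
Left endpoints: [2, 12/5, 14/5, 16/5, 18/5]
f values: [8, 48/5, 56/5, 64/5, 72/5]
Sum = dx * (sum of f values)
= 2/5 * 56
= 112/5 = 22.40

22.40


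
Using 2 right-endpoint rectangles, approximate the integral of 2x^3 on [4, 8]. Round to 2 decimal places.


Right Riemann sum uses right endpoints of each subinterval.
Interval: [4, 8], n = 2
dx = (8 - 4) / 2 = 2
Right endpoints: [6, 8]
f values: [432, 1024]
Sum = dx * (sum of f values)
= 2 * 1456
= 2912 = 2912.00

2912.00


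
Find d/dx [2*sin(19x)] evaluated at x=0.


Apply the chain rule to differentiate 2*sin(19x):
d/dx [2*sin(19x)]
= 2 * cos(19x) * d/dx(19x)
= 2 * 19 * cos(19x)
= 38 * cos(19x)
Evaluate at x = 0:
= 38 * cos(0)
= 38 * 1
= 38

38


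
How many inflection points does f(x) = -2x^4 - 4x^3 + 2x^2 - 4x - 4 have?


Inflection points occur where f''(x) = 0 and concavity changes.
f(x) = -2x^4 - 4x^3 + 2x^2 - 4x - 4
f'(x) = -8x^3 - 12x^2 + 4x - 4
f''(x) = -24x^2 - 24x + 4
This is a quadratic in x. Use the discriminant to count real roots.
Discriminant = (-24)^2 - 4 * (-24) * 4
= 576 - (-384)
= 960
Since discriminant > 0, f''(x) = 0 has 2 distinct real solutions.
A quadratic with two distinct real roots changes sign at each root, so concavity changes at both.
Number of inflection points: 2

2


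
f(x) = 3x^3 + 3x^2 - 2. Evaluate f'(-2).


Differentiate f(x) = 3x^3 + 3x^2 - 2 term by term:
f'(x) = 9x^2 + 6x
Substitute x = -2:
f'(-2) = 9 * (-2)^2 + 6 * (-2) + 0
= 36 - 12 + 0
= 24

24


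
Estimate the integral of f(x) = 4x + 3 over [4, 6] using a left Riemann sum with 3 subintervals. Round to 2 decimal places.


Left Riemann sum uses left endpoints of each subinterval.
Interval: [4, 6], n = 3
dx = (6 - 4) / 3 = 2/3
Left endpoints: [4, 14/3, 16/3]
f values: [19, 65/3, 73/3]
Sum = dx * (sum of f values)
= 2/3 * 65
= 130/3 ≈ 43.33

43.33


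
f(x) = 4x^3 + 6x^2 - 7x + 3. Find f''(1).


First derivative:
f'(x) = 12x^2 + 12x - 7
Second derivative:
f''(x) = 24x + 12
Substitute x = 1:
f''(1) = 24 * 1 + 12
= 24 + 12
= 36

36


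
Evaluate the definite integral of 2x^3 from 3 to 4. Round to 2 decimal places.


Find the antiderivative of 2x^3:
F(x) = 2/4 * x^4
Apply the Fundamental Theorem of Calculus:
F(4) - F(3)
= 2/4 * 4^4 - 2/4 * 3^4
= 2/4 * (256 - 81)
= 2/4 * 175
= 175/2 = 87.50

87.50


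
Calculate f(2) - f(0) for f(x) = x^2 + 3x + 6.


Net change = f(b) - f(a)
f(x) = x^2 + 3x + 6
Compute f(2):
f(2) = 1 * 2^2 + 3 * 2 + 6
= 4 + 6 + 6
= 16
Compute f(0):
f(0) = 1 * 0^2 + 3 * 0 + 6
= 0 + 0 + 6
= 6
Net change = 16 - 6 = 10

10


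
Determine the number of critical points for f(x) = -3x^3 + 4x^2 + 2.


Find where f'(x) = 0:
f(x) = -3x^3 + 4x^2 + 2
f'(x) = -9x^2 + 8x
This is a quadratic in x. Use the discriminant to count real roots.
Discriminant = (8)^2 - 4 * (-9) * 0
= 64 - 0
= 64
Since discriminant > 0, f'(x) = 0 has 2 real solutions.
Number of critical points: 2

2


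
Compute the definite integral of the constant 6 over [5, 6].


The integral of a constant k over [a, b] equals k * (b - a).
integral from 5 to 6 of 6 dx
= 6 * (6 - 5)
= 6 * 1
= 6

6


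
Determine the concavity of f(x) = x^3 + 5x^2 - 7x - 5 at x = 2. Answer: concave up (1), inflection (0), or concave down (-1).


Concavity is determined by the sign of f''(x).
f(x) = x^3 + 5x^2 - 7x - 5
f'(x) = 3x^2 + 10x - 7
f''(x) = 6x + 10
f''(2) = 6 * 2 + 10
= 12 + 10
= 22
Since f''(2) > 0, the function is concave up (1)

1


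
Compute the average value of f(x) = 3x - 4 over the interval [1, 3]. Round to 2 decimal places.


Average value = 1/(b-a) * integral from a to b of f(x) dx
First compute the integral of 3x - 4:
F(x) = (3/2)x^2 - 4x
F(3) = 3/2 * 9 - 4 * 3 = 3/2
F(1) = 3/2 * 1 - 4 * 1 = -5/2
Integral = 3/2 - (-5/2) = 4
Average = 4 / (3 - 1) = 4 / 2
= 2 = 2.00

2.00


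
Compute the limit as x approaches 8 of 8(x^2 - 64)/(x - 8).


Direct substitution gives 0/0, so we factor the numerator.
Factor: 8(x^2 - 64) = 8 * (x - 8)(x + 8)
Cancel the common factor (x - 8):
8(x^2 - 64)/(x - 8) = 8 * (x + 8)
Now substitute x = 8:
= 8 * (8 + 8) = 128

128


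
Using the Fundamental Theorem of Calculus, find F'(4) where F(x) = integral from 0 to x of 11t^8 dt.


By the Fundamental Theorem of Calculus (Part 1):
If F(x) = integral from 0 to x of f(t) dt, then F'(x) = f(x)
Here f(t) = 11t^8
So F'(x) = 11x^8
Evaluate at x = 4:
F'(4) = 11 * 4^8
= 11 * 65536
= 720896

720896


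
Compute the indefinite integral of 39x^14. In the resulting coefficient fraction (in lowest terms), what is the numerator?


Apply the power rule for integration:
integral of ax^n dx = a/(n+1) * x^(n+1) + C
integral of 39x^14 dx
= 39/15 * x^15 + C
= 13/5 * x^15 + C
The coefficient in lowest terms is 13/5, and its numerator is 13

13


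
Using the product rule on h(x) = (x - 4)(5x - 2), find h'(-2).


Let u(x) = x - 4 and v(x) = 5x - 2
u'(x) = 1
v'(x) = 5
Product rule: h'(x) = u'(x)*v(x) + u(x)*v'(x)
= 1 * (5x - 2) + (x - 4) * 5
At x = -2:
u(-2) = 1 * (-2) - 4 = -6
v(-2) = 5 * (-2) - 2 = -12
h'(-2) = 1 * (-12) + (-6) * 5
= -12 - 30
= -42

-42


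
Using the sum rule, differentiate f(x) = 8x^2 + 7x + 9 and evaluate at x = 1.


Differentiate term by term using power and sum rules:
f(x) = 8x^2 + 7x + 9
f'(x) = 16x + 7
Substitute x = 1:
f'(1) = 16 * 1 + 7
= 16 + 7
= 23

23


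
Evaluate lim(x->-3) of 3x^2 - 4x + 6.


Since polynomials are continuous, we use direct substitution.
lim(x->-3) of 3x^2 - 4x + 6
= 3 * (-3)^2 - 4 * (-3) + 6
= 27 + 12 + 6
= 45

45


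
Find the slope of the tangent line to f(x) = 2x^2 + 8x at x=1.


The slope of the tangent line equals f'(x) at the point.
f(x) = 2x^2 + 8x
f'(x) = 4x + 8
At x = 1:
f'(1) = 4 * 1 + 8
= 4 + 8
= 12

12


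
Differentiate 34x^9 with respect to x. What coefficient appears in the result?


We apply the power rule: d/dx [ax^n] = a*n * x^(n-1)
d/dx [34x^9]
= 34 * 9 * x^(9-1)
= 306x^8
The coefficient is 306

306


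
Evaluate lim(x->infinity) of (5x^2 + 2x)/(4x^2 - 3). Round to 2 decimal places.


For limits at infinity with equal-degree polynomials,
we compare leading coefficients.
Numerator leading term: 5x^2
Denominator leading term: 4x^2
Divide both by x^2:
lim = (5 + 2/x) / (4 - 3/x^2)
As x -> infinity, the 1/x and 1/x^2 terms vanish:
= 5/4 = 1.25

1.25


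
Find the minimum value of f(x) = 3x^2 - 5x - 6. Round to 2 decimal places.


For a quadratic f(x) = ax^2 + bx + c with a > 0, the minimum is at the vertex.
Vertex x-coordinate: x = -b/(2a)
x = -(-5) / (2 * 3)
x = 5/6
Substitute back to find the minimum value:
f(5/6) = 3 * (5/6)^2 - 5 * (5/6) - 6
= 25/12 - 25/6 - 6
= -97/12 ≈ -8.08

-8.08


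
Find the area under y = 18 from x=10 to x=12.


The area under a constant function y = 18 is a rectangle.
Width = 12 - 10 = 2
Height = 18
Area = width * height
= 2 * 18
= 36

36


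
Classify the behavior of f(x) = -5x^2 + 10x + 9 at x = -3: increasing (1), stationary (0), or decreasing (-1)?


Compute f'(x) to determine behavior:
f'(x) = -10x + 10
f'(-3) = -10 * (-3) + 10
= 30 + 10
= 40
Since f'(-3) > 0, the function is increasing (1)

1


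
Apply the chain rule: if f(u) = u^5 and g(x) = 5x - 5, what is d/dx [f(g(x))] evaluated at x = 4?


Using the chain rule: (f(g(x)))' = f'(g(x)) * g'(x)
First, find g(4):
g(4) = 5 * 4 - 5 = 15
Next, f'(u) = 5u^4
And g'(x) = 5
So f'(g(4)) * g'(4)
= 5 * 15^4 * 5
= 5 * 50625 * 5
= 1265625

1265625


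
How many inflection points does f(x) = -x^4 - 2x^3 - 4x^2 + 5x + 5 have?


Inflection points occur where f''(x) = 0 and concavity changes.
f(x) = -x^4 - 2x^3 - 4x^2 + 5x + 5
f'(x) = -4x^3 - 6x^2 - 8x + 5
f''(x) = -12x^2 - 12x - 8
This is a quadratic in x. Use the discriminant to count real roots.
Discriminant = (-12)^2 - 4 * (-12) * (-8)
= 144 - 384
= -240
Since discriminant < 0, f''(x) = 0 has no real solutions.
Number of inflection points: 0

0


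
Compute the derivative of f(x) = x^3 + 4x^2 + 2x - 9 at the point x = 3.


Differentiate f(x) = x^3 + 4x^2 + 2x - 9 term by term:
f'(x) = 3x^2 + 8x + 2
Substitute x = 3:
f'(3) = 3 * 3^2 + 8 * 3 + 2
= 27 + 24 + 2
= 53

53


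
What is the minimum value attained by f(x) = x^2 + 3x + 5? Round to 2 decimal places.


For a quadratic f(x) = ax^2 + bx + c with a > 0, the minimum is at the vertex.
Vertex x-coordinate: x = -b/(2a)
x = -(3) / (2 * 1)
x = -3/2
Substitute back to find the minimum value:
f(-3/2) = 1 * (-3/2)^2 + 3 * (-3/2) + 5
= 9/4 - 9/2 + 5
= 11/4 = 2.75

2.75


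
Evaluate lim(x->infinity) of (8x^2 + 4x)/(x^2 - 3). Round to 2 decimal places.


For limits at infinity with equal-degree polynomials,
we compare leading coefficients.
Numerator leading term: 8x^2
Denominator leading term: x^2
Divide both by x^2:
lim = (8 + 4/x) / (1 - 3/x^2)
As x -> infinity, the 1/x and 1/x^2 terms vanish:
= 8/1 = 8 = 8.00

8.00


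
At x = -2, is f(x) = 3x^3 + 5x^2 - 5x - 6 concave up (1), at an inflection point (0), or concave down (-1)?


Concavity is determined by the sign of f''(x).
f(x) = 3x^3 + 5x^2 - 5x - 6
f'(x) = 9x^2 + 10x - 5
f''(x) = 18x + 10
f''(-2) = 18 * (-2) + 10
= -36 + 10
= -26
Since f''(-2) < 0, the function is concave down (-1)

-1


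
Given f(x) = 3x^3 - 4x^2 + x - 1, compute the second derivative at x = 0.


First derivative:
f'(x) = 9x^2 - 8x + 1
Second derivative:
f''(x) = 18x - 8
Substitute x = 0:
f''(0) = 18 * 0 - 8
= 0 - 8
= -8

-8


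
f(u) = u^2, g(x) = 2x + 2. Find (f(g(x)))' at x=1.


Using the chain rule: (f(g(x)))' = f'(g(x)) * g'(x)
First, find g(1):
g(1) = 2 * 1 + 2 = 4
Next, f'(u) = 2u
And g'(x) = 2
So f'(g(1)) * g'(1)
= 2 * 4 * 2
= 16

16


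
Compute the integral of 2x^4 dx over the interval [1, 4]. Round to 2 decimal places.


Find the antiderivative of 2x^4:
F(x) = 2/5 * x^5
Apply the Fundamental Theorem of Calculus:
F(4) - F(1)
= 2/5 * 4^5 - 2/5 * 1^5
= 2/5 * (1024 - 1)
= 2/5 * 1023
= 2046/5 = 409.20

409.20


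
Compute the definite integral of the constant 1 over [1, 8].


The integral of a constant k over [a, b] equals k * (b - a).
integral from 1 to 8 of 1 dx
= 1 * (8 - 1)
= 1 * 7
= 7

7


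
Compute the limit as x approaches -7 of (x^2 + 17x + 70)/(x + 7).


Direct substitution gives 0/0, so we factor the numerator.
Factor: (x^2 + 17x + 70) = (x + 7)(x + 10)
Cancel the common factor (x + 7):
(x^2 + 17x + 70)/(x + 7) = (x + 10)
Now substitute x = -7:
= (-7) - (-10) = 3

3


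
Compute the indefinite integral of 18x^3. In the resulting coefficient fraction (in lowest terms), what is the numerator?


Apply the power rule for integration:
integral of ax^n dx = a/(n+1) * x^(n+1) + C
integral of 18x^3 dx
= 18/4 * x^4 + C
= 9/2 * x^4 + C
The coefficient in lowest terms is 9/2, and its numerator is 9

9


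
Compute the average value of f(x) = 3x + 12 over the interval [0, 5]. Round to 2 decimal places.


Average value = 1/(b-a) * integral from a to b of f(x) dx
First compute the integral of 3x + 12:
F(x) = (3/2)x^2 + 12x
F(5) = 3/2 * 25 + 12 * 5 = 195/2
F(0) = 3/2 * 0 + 12 * 0 = 0
Integral = 195/2 - 0 = 195/2
Average = (195/2) / (5 - 0) = (195/2) / 5
= 39/2 = 19.50

19.50


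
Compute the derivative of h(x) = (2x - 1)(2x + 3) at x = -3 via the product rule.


Let u(x) = 2x - 1 and v(x) = 2x + 3
u'(x) = 2
v'(x) = 2
Product rule: h'(x) = u'(x)*v(x) + u(x)*v'(x)
= 2 * (2x + 3) + (2x - 1) * 2
At x = -3:
u(-3) = 2 * (-3) - 1 = -7
v(-3) = 2 * (-3) + 3 = -3
h'(-3) = 2 * (-3) + (-7) * 2
= -6 - 14
= -20

-20


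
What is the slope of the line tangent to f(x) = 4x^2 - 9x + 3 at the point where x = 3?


The slope of the tangent line equals f'(x) at the point.
f(x) = 4x^2 - 9x + 3
f'(x) = 8x - 9
At x = 3:
f'(3) = 8 * 3 - 9
= 24 - 9
= 15

15


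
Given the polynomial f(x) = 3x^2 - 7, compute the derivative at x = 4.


Differentiate term by term using power and sum rules:
f(x) = 3x^2 - 7
f'(x) = 6x
Substitute x = 4:
f'(4) = 6 * 4 + 0
= 24 + 0
= 24

24


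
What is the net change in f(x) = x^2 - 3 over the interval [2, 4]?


Net change = f(b) - f(a)
f(x) = x^2 - 3
Compute f(4):
f(4) = 1 * 4^2 + 0 * 4 - 3
= 16 + 0 - 3
= 13
Compute f(2):
f(2) = 1 * 2^2 + 0 * 2 - 3
= 4 + 0 - 3
= 1
Net change = 13 - 1 = 12

12


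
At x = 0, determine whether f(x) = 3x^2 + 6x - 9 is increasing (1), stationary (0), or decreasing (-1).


Compute f'(x) to determine behavior:
f'(x) = 6x + 6
f'(0) = 6 * 0 + 6
= 0 + 6
= 6
Since f'(0) > 0, the function is increasing (1)

1


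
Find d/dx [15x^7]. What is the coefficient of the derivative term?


We apply the power rule: d/dx [ax^n] = a*n * x^(n-1)
d/dx [15x^7]
= 15 * 7 * x^(7-1)
= 105x^6
The coefficient is 105

105


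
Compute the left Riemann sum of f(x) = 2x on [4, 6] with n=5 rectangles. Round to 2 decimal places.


Left Riemann sum uses left endpoints of each subinterval.
Interval: [4, 6], n = 5
dx = (6 - 4) / 5 = 2/5
Left endpoints: [4, 22/5, 24/5, 26/5, 28/5]
f values: [8, 44/5, 48/5, 52/5, 56/5]
Sum = dx * (sum of f values)
= 2/5 * 48
= 96/5 = 19.20

19.20


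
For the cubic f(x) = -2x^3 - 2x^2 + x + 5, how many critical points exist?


Find where f'(x) = 0:
f(x) = -2x^3 - 2x^2 + x + 5
f'(x) = -6x^2 - 4x + 1
This is a quadratic in x. Use the discriminant to count real roots.
Discriminant = (-4)^2 - 4 * (-6) * 1
= 16 - (-24)
= 40
Since discriminant > 0, f'(x) = 0 has 2 real solutions.
Number of critical points: 2

2


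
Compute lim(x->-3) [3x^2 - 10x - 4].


Since polynomials are continuous, we use direct substitution.
lim(x->-3) of 3x^2 - 10x - 4
= 3 * (-3)^2 - 10 * (-3) - 4
= 27 + 30 - 4
= 53

53


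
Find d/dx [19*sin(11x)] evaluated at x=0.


Apply the chain rule to differentiate 19*sin(11x):
d/dx [19*sin(11x)]
= 19 * cos(11x) * d/dx(11x)
= 19 * 11 * cos(11x)
= 209 * cos(11x)
Evaluate at x = 0:
= 209 * cos(0)
= 209 * 1
= 209

209


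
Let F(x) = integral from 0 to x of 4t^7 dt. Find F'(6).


By the Fundamental Theorem of Calculus (Part 1):
If F(x) = integral from 0 to x of f(t) dt, then F'(x) = f(x)
Here f(t) = 4t^7
So F'(x) = 4x^7
Evaluate at x = 6:
F'(6) = 4 * 6^7
= 4 * 279936
= 1119744

1119744


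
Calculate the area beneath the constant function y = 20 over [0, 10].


The area under a constant function y = 20 is a rectangle.
Width = 10 - 0 = 10
Height = 20
Area = width * height
= 10 * 20
= 200

200


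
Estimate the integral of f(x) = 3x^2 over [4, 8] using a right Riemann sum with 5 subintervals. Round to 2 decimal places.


Right Riemann sum uses right endpoints of each subinterval.
Interval: [4, 8], n = 5
dx = (8 - 4) / 5 = 4/5
Right endpoints: [24/5, 28/5, 32/5, 36/5, 8]
f values: [1728/25, 2352/25, 3072/25, 3888/25, 192]
Sum = dx * (sum of f values)
= 4/5 * 3168/5
= 12672/25 = 506.88

506.88


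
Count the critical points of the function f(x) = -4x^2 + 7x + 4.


Find where f'(x) = 0:
f'(x) = -8x + 7
Set f'(x) = 0:
-8x + 7 = 0
x = -7 / (-8) = 7/8
This is a linear equation in x, so there is exactly one solution.
Number of critical points: 1

1


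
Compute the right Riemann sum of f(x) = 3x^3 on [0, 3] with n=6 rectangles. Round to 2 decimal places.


Right Riemann sum uses right endpoints of each subinterval.
Interval: [0, 3], n = 6
dx = (3 - 0) / 6 = 1/2
Right endpoints: [1/2, 1, 3/2, 2, 5/2, 3]
f values: [3/8, 3, 81/8, 24, 375/8, 81]
Sum = dx * (sum of f values)
= 1/2 * 1323/8
= 1323/16 ≈ 82.69

82.69


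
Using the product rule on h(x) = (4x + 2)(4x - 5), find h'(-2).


Let u(x) = 4x + 2 and v(x) = 4x - 5
u'(x) = 4
v'(x) = 4
Product rule: h'(x) = u'(x)*v(x) + u(x)*v'(x)
= 4 * (4x - 5) + (4x + 2) * 4
At x = -2:
u(-2) = 4 * (-2) + 2 = -6
v(-2) = 4 * (-2) - 5 = -13
h'(-2) = 4 * (-13) + (-6) * 4
= -52 - 24
= -76

-76


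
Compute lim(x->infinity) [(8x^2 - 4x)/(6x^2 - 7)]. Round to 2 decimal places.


For limits at infinity with equal-degree polynomials,
we compare leading coefficients.
Numerator leading term: 8x^2
Denominator leading term: 6x^2
Divide both by x^2:
lim = (8 - 4/x) / (6 - 7/x^2)
As x -> infinity, the 1/x and 1/x^2 terms vanish:
= 8/6 = 4/3 ≈ 1.33

1.33


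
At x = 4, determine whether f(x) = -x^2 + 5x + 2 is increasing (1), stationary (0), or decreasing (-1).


Compute f'(x) to determine behavior:
f'(x) = -2x + 5
f'(4) = -2 * 4 + 5
= -8 + 5
= -3
Since f'(4) < 0, the function is decreasing (-1)

-1


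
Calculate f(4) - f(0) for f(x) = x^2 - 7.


Net change = f(b) - f(a)
f(x) = x^2 - 7
Compute f(4):
f(4) = 1 * 4^2 + 0 * 4 - 7
= 16 + 0 - 7
= 9
Compute f(0):
f(0) = 1 * 0^2 + 0 * 0 - 7
= 0 + 0 - 7
= -7
Net change = 9 - (-7) = 16

16


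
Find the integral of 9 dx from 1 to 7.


The integral of a constant k over [a, b] equals k * (b - a).
integral from 1 to 7 of 9 dx
= 9 * (7 - 1)
= 9 * 6
= 54

54


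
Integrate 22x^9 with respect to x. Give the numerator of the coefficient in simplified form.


Apply the power rule for integration:
integral of ax^n dx = a/(n+1) * x^(n+1) + C
integral of 22x^9 dx
= 22/10 * x^10 + C
= 11/5 * x^10 + C
The coefficient in lowest terms is 11/5, and its numerator is 11

11


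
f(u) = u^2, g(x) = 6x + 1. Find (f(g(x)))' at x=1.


Using the chain rule: (f(g(x)))' = f'(g(x)) * g'(x)
First, find g(1):
g(1) = 6 * 1 + 1 = 7
Next, f'(u) = 2u
And g'(x) = 6
So f'(g(1)) * g'(1)
= 2 * 7 * 6
= 84

84


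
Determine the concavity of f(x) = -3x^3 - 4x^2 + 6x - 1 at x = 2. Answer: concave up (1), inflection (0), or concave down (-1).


Concavity is determined by the sign of f''(x).
f(x) = -3x^3 - 4x^2 + 6x - 1
f'(x) = -9x^2 - 8x + 6
f''(x) = -18x - 8
f''(2) = -18 * 2 - 8
= -36 - 8
= -44
Since f''(2) < 0, the function is concave down (-1)

-1


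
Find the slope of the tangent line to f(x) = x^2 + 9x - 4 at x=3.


The slope of the tangent line equals f'(x) at the point.
f(x) = x^2 + 9x - 4
f'(x) = 2x + 9
At x = 3:
f'(3) = 2 * 3 + 9
= 6 + 9
= 15

15


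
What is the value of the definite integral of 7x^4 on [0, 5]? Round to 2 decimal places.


Find the antiderivative of 7x^4:
F(x) = 7/5 * x^5
Apply the Fundamental Theorem of Calculus:
F(5) - F(0)
= 7/5 * 5^5 - 7/5 * 0^5
= 7/5 * (3125 - 0)
= 7/5 * 3125
= 4375 = 4375.00

4375.00


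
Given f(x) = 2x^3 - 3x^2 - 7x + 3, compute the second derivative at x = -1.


First derivative:
f'(x) = 6x^2 - 6x - 7
Second derivative:
f''(x) = 12x - 6
Substitute x = -1:
f''(-1) = 12 * (-1) - 6
= -12 - 6
= -18

-18


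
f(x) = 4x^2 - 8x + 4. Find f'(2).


Differentiate term by term using power and sum rules:
f(x) = 4x^2 - 8x + 4
f'(x) = 8x - 8
Substitute x = 2:
f'(2) = 8 * 2 - 8
= 16 - 8
= 8

8


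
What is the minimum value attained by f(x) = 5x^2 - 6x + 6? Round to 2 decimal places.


For a quadratic f(x) = ax^2 + bx + c with a > 0, the minimum is at the vertex.
Vertex x-coordinate: x = -b/(2a)
x = -(-6) / (2 * 5)
x = 6/10 = 3/5
Substitute back to find the minimum value:
f(3/5) = 5 * (3/5)^2 - 6 * (3/5) + 6
= 9/5 - 18/5 + 6
= 21/5 = 4.20

4.20


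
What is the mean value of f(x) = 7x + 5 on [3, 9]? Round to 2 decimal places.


Average value = 1/(b-a) * integral from a to b of f(x) dx
First compute the integral of 7x + 5:
F(x) = (7/2)x^2 + 5x
F(9) = 7/2 * 81 + 5 * 9 = 657/2
F(3) = 7/2 * 9 + 5 * 3 = 93/2
Integral = 657/2 - 93/2 = 282
Average = 282 / (9 - 3) = 282 / 6
= 47 = 47.00

47.00


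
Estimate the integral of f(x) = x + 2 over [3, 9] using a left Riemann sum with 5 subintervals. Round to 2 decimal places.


Left Riemann sum uses left endpoints of each subinterval.
Interval: [3, 9], n = 5
dx = (9 - 3) / 5 = 6/5
Left endpoints: [3, 21/5, 27/5, 33/5, 39/5]
f values: [5, 31/5, 37/5, 43/5, 49/5]
Sum = dx * (sum of f values)
= 6/5 * 37
= 222/5 = 44.40

44.40


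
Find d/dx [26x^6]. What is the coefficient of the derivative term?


We apply the power rule: d/dx [ax^n] = a*n * x^(n-1)
d/dx [26x^6]
= 26 * 6 * x^(6-1)
= 156x^5
The coefficient is 156

156


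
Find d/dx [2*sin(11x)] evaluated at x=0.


Apply the chain rule to differentiate 2*sin(11x):
d/dx [2*sin(11x)]
= 2 * cos(11x) * d/dx(11x)
= 2 * 11 * cos(11x)
= 22 * cos(11x)
Evaluate at x = 0:
= 22 * cos(0)
= 22 * 1
= 22

22


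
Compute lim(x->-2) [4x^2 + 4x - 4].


Since polynomials are continuous, we use direct substitution.
lim(x->-2) of 4x^2 + 4x - 4
= 4 * (-2)^2 + 4 * (-2) - 4
= 16 - 8 - 4
= 4

4


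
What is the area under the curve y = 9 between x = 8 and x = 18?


The area under a constant function y = 9 is a rectangle.
Width = 18 - 8 = 10
Height = 9
Area = width * height
= 10 * 9
= 90

90


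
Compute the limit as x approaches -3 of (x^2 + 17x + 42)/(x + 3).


Direct substitution gives 0/0, so we factor the numerator.
Factor: (x^2 + 17x + 42) = (x + 3)(x + 14)
Cancel the common factor (x + 3):
(x^2 + 17x + 42)/(x + 3) = (x + 14)
Now substitute x = -3:
= (-3) - (-14) = 11

11


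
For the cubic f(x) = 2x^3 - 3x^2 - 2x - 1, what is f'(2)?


Differentiate f(x) = 2x^3 - 3x^2 - 2x - 1 term by term:
f'(x) = 6x^2 - 6x - 2
Substitute x = 2:
f'(2) = 6 * 2^2 - 6 * 2 - 2
= 24 - 12 - 2
= 10

10


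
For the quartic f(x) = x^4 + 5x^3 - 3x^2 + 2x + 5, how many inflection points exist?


Inflection points occur where f''(x) = 0 and concavity changes.
f(x) = x^4 + 5x^3 - 3x^2 + 2x + 5
f'(x) = 4x^3 + 15x^2 - 6x + 2
f''(x) = 12x^2 + 30x - 6
This is a quadratic in x. Use the discriminant to count real roots.
Discriminant = (30)^2 - 4 * 12 * (-6)
= 900 - (-288)
= 1188
Since discriminant > 0, f''(x) = 0 has 2 distinct real solutions.
A quadratic with two distinct real roots changes sign at each root, so concavity changes at both.
Number of inflection points: 2

2


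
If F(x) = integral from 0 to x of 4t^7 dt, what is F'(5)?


By the Fundamental Theorem of Calculus (Part 1):
If F(x) = integral from 0 to x of f(t) dt, then F'(x) = f(x)
Here f(t) = 4t^7
So F'(x) = 4x^7
Evaluate at x = 5:
F'(5) = 4 * 5^7
= 4 * 78125
= 312500

312500


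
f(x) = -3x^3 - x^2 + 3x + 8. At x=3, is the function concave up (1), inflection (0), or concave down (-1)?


Concavity is determined by the sign of f''(x).
f(x) = -3x^3 - x^2 + 3x + 8
f'(x) = -9x^2 - 2x + 3
f''(x) = -18x - 2
f''(3) = -18 * 3 - 2
= -54 - 2
= -56
Since f''(3) < 0, the function is concave down (-1)

-1


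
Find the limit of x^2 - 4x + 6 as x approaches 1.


Since polynomials are continuous, we use direct substitution.
lim(x->1) of x^2 - 4x + 6
= 1 * 1^2 - 4 * 1 + 6
= 1 - 4 + 6
= 3

3


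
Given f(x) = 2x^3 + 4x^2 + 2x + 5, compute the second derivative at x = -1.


First derivative:
f'(x) = 6x^2 + 8x + 2
Second derivative:
f''(x) = 12x + 8
Substitute x = -1:
f''(-1) = 12 * (-1) + 8
= -12 + 8
= -4

-4


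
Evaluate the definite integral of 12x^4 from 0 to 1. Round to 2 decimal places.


Find the antiderivative of 12x^4:
F(x) = 12/5 * x^5
Apply the Fundamental Theorem of Calculus:
F(1) - F(0)
= 12/5 * 1^5 - 12/5 * 0^5
= 12/5 * (1 - 0)
= 12/5 * 1
= 12/5 = 2.40

2.40


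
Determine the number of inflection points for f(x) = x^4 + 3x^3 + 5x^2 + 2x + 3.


Inflection points occur where f''(x) = 0 and concavity changes.
f(x) = x^4 + 3x^3 + 5x^2 + 2x + 3
f'(x) = 4x^3 + 9x^2 + 10x + 2
f''(x) = 12x^2 + 18x + 10
This is a quadratic in x. Use the discriminant to count real roots.
Discriminant = (18)^2 - 4 * 12 * 10
= 324 - 480
= -156
Since discriminant < 0, f''(x) = 0 has no real solutions.
Number of inflection points: 0

0


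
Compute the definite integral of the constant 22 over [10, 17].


The integral of a constant k over [a, b] equals k * (b - a).
integral from 10 to 17 of 22 dx
= 22 * (17 - 10)
= 22 * 7
= 154

154


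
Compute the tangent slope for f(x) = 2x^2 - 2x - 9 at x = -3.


The slope of the tangent line equals f'(x) at the point.
f(x) = 2x^2 - 2x - 9
f'(x) = 4x - 2
At x = -3:
f'(-3) = 4 * (-3) - 2
= -12 - 2
= -14

-14


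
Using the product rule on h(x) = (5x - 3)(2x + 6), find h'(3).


Let u(x) = 5x - 3 and v(x) = 2x + 6
u'(x) = 5
v'(x) = 2
Product rule: h'(x) = u'(x)*v(x) + u(x)*v'(x)
= 5 * (2x + 6) + (5x - 3) * 2
At x = 3:
u(3) = 5 * 3 - 3 = 12
v(3) = 2 * 3 + 6 = 12
h'(3) = 5 * 12 + 12 * 2
= 60 + 24
= 84

84


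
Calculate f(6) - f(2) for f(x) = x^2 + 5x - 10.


Net change = f(b) - f(a)
f(x) = x^2 + 5x - 10
Compute f(6):
f(6) = 1 * 6^2 + 5 * 6 - 10
= 36 + 30 - 10
= 56
Compute f(2):
f(2) = 1 * 2^2 + 5 * 2 - 10
= 4 + 10 - 10
= 4
Net change = 56 - 4 = 52

52


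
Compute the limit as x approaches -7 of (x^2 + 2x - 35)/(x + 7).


Direct substitution gives 0/0, so we factor the numerator.
Factor: (x^2 + 2x - 35) = (x + 7)(x - 5)
Cancel the common factor (x + 7):
(x^2 + 2x - 35)/(x + 7) = (x - 5)
Now substitute x = -7:
= (-7) - (5) = -12

-12


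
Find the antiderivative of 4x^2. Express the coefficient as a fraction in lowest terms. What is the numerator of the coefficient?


Apply the power rule for integration:
integral of ax^n dx = a/(n+1) * x^(n+1) + C
integral of 4x^2 dx
= 4/3 * x^3 + C
The coefficient in lowest terms is 4/3, and its numerator is 4

4


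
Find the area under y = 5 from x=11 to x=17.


The area under a constant function y = 5 is a rectangle.
Width = 17 - 11 = 6
Height = 5
Area = width * height
= 6 * 5
= 30

30


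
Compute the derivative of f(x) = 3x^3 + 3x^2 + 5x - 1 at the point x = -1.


Differentiate f(x) = 3x^3 + 3x^2 + 5x - 1 term by term:
f'(x) = 9x^2 + 6x + 5
Substitute x = -1:
f'(-1) = 9 * (-1)^2 + 6 * (-1) + 5
= 9 - 6 + 5
= 8

8


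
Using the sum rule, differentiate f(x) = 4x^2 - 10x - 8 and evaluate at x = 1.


Differentiate term by term using power and sum rules:
f(x) = 4x^2 - 10x - 8
f'(x) = 8x - 10
Substitute x = 1:
f'(1) = 8 * 1 - 10
= 8 - 10
= -2

-2


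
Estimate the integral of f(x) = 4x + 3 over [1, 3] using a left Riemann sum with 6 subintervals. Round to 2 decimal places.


Left Riemann sum uses left endpoints of each subinterval.
Interval: [1, 3], n = 6
dx = (3 - 1) / 6 = 1/3
Left endpoints: [1, 4/3, 5/3, 2, 7/3, 8/3]
f values: [7, 25/3, 29/3, 11, 37/3, 41/3]
Sum = dx * (sum of f values)
= 1/3 * 62
= 62/3 ≈ 20.67

20.67


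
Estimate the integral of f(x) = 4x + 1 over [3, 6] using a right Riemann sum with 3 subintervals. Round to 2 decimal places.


Right Riemann sum uses right endpoints of each subinterval.
Interval: [3, 6], n = 3
dx = (6 - 3) / 3 = 1
Right endpoints: [4, 5, 6]
f values: [17, 21, 25]
Sum = dx * (sum of f values)
= 1 * 63
= 63 = 63.00

63.00


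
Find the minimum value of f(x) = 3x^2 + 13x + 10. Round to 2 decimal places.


For a quadratic f(x) = ax^2 + bx + c with a > 0, the minimum is at the vertex.
Vertex x-coordinate: x = -b/(2a)
x = -(13) / (2 * 3)
x = -13/6
Substitute back to find the minimum value:
f(-13/6) = 3 * (-13/6)^2 + 13 * (-13/6) + 10
= 169/12 - 169/6 + 10
= -49/12 ≈ -4.08

-4.08


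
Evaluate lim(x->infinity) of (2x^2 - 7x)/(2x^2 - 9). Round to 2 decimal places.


For limits at infinity with equal-degree polynomials,
we compare leading coefficients.
Numerator leading term: 2x^2
Denominator leading term: 2x^2
Divide both by x^2:
lim = (2 - 7/x) / (2 - 9/x^2)
As x -> infinity, the 1/x and 1/x^2 terms vanish:
= 2/2 = 1 = 1.00

1.00


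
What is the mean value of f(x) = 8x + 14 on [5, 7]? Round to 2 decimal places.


Average value = 1/(b-a) * integral from a to b of f(x) dx
First compute the integral of 8x + 14:
F(x) = 4x^2 + 14x
F(7) = 4 * 49 + 14 * 7 = 294
F(5) = 4 * 25 + 14 * 5 = 170
Integral = 294 - 170 = 124
Average = 124 / (7 - 5) = 124 / 2
= 62 = 62.00

62.00


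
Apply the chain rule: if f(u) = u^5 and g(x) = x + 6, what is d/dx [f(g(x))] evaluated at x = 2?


Using the chain rule: (f(g(x)))' = f'(g(x)) * g'(x)
First, find g(2):
g(2) = 1 * 2 + 6 = 8
Next, f'(u) = 5u^4
And g'(x) = 1
So f'(g(2)) * g'(2)
= 5 * 8^4 * 1
= 5 * 4096 * 1
= 20480

20480


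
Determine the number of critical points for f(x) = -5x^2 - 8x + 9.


Find where f'(x) = 0:
f'(x) = -10x - 8
Set f'(x) = 0:
-10x - 8 = 0
x = 8 / (-10) = -4/5
This is a linear equation in x, so there is exactly one solution.
Number of critical points: 1

1


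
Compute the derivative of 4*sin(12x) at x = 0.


Apply the chain rule to differentiate 4*sin(12x):
d/dx [4*sin(12x)]
= 4 * cos(12x) * d/dx(12x)
= 4 * 12 * cos(12x)
= 48 * cos(12x)
Evaluate at x = 0:
= 48 * cos(0)
= 48 * 1
= 48

48


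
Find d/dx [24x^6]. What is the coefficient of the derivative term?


We apply the power rule: d/dx [ax^n] = a*n * x^(n-1)
d/dx [24x^6]
= 24 * 6 * x^(6-1)
= 144x^5
The coefficient is 144

144


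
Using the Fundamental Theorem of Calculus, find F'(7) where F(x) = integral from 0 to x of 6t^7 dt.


By the Fundamental Theorem of Calculus (Part 1):
If F(x) = integral from 0 to x of f(t) dt, then F'(x) = f(x)
Here f(t) = 6t^7
So F'(x) = 6x^7
Evaluate at x = 7:
F'(7) = 6 * 7^7
= 6 * 823543
= 4941258

4941258


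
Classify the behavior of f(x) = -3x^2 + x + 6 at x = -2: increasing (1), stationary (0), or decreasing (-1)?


Compute f'(x) to determine behavior:
f'(x) = -6x + 1
f'(-2) = -6 * (-2) + 1
= 12 + 1
= 13
Since f'(-2) > 0, the function is increasing (1)

1


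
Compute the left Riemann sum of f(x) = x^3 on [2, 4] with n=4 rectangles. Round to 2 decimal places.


Left Riemann sum uses left endpoints of each subinterval.
Interval: [2, 4], n = 4
dx = (4 - 2) / 4 = 1/2
Left endpoints: [2, 5/2, 3, 7/2]
f values: [8, 125/8, 27, 343/8]
Sum = dx * (sum of f values)
= 1/2 * 187/2
= 187/4 = 46.75

46.75


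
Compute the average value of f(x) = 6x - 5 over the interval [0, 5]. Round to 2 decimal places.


Average value = 1/(b-a) * integral from a to b of f(x) dx
First compute the integral of 6x - 5:
F(x) = 3x^2 - 5x
F(5) = 3 * 25 - 5 * 5 = 50
F(0) = 3 * 0 - 5 * 0 = 0
Integral = 50 - 0 = 50
Average = 50 / (5 - 0) = 50 / 5
= 10 = 10.00

10.00


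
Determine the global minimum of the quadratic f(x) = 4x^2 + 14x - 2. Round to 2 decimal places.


For a quadratic f(x) = ax^2 + bx + c with a > 0, the minimum is at the vertex.
Vertex x-coordinate: x = -b/(2a)
x = -(14) / (2 * 4)
x = -14/8 = -7/4
Substitute back to find the minimum value:
f(-7/4) = 4 * (-7/4)^2 + 14 * (-7/4) - 2
= 49/4 - 49/2 - 2
= -57/4 = -14.25

-14.25


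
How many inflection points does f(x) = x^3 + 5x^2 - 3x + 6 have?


Inflection points occur where f''(x) = 0 and concavity changes.
f(x) = x^3 + 5x^2 - 3x + 6
f'(x) = 3x^2 + 10x - 3
f''(x) = 6x + 10
Set f''(x) = 0:
6x + 10 = 0
x = -10 / 6 = -5/3
Since f''(x) is linear (degree 1), it changes sign at this point.
Therefore there is exactly 1 inflection point.

1


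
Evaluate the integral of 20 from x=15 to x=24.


The integral of a constant k over [a, b] equals k * (b - a).
integral from 15 to 24 of 20 dx
= 20 * (24 - 15)
= 20 * 9
= 180

180


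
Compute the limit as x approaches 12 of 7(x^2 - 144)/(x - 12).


Direct substitution gives 0/0, so we factor the numerator.
Factor: 7(x^2 - 144) = 7 * (x - 12)(x + 12)
Cancel the common factor (x - 12):
7(x^2 - 144)/(x - 12) = 7 * (x + 12)
Now substitute x = 12:
= 7 * (12 + 12) = 168

168


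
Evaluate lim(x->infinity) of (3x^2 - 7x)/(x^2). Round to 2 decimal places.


For limits at infinity with equal-degree polynomials,
we compare leading coefficients.
Numerator leading term: 3x^2
Denominator leading term: x^2
Divide both by x^2:
lim = (3 - 7/x) / (1)
As x -> infinity, the 1/x and 1/x^2 terms vanish:
= 3/1 = 3 = 3.00

3.00


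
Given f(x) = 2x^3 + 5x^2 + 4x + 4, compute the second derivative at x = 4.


First derivative:
f'(x) = 6x^2 + 10x + 4
Second derivative:
f''(x) = 12x + 10
Substitute x = 4:
f''(4) = 12 * 4 + 10
= 48 + 10
= 58

58


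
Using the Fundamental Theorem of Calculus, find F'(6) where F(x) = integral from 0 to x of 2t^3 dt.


By the Fundamental Theorem of Calculus (Part 1):
If F(x) = integral from 0 to x of f(t) dt, then F'(x) = f(x)
Here f(t) = 2t^3
So F'(x) = 2x^3
Evaluate at x = 6:
F'(6) = 2 * 6^3
= 2 * 216
= 432

432


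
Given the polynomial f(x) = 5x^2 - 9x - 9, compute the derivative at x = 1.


Differentiate term by term using power and sum rules:
f(x) = 5x^2 - 9x - 9
f'(x) = 10x - 9
Substitute x = 1:
f'(1) = 10 * 1 - 9
= 10 - 9
= 1

1


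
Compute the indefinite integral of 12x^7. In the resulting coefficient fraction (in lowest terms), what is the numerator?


Apply the power rule for integration:
integral of ax^n dx = a/(n+1) * x^(n+1) + C
integral of 12x^7 dx
= 12/8 * x^8 + C
= 3/2 * x^8 + C
The coefficient in lowest terms is 3/2, and its numerator is 3

3


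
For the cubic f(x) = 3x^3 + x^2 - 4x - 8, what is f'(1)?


Differentiate f(x) = 3x^3 + x^2 - 4x - 8 term by term:
f'(x) = 9x^2 + 2x - 4
Substitute x = 1:
f'(1) = 9 * 1^2 + 2 * 1 - 4
= 9 + 2 - 4
= 7

7


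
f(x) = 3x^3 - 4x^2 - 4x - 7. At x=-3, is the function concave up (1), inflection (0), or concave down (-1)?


Concavity is determined by the sign of f''(x).
f(x) = 3x^3 - 4x^2 - 4x - 7
f'(x) = 9x^2 - 8x - 4
f''(x) = 18x - 8
f''(-3) = 18 * (-3) - 8
= -54 - 8
= -62
Since f''(-3) < 0, the function is concave down (-1)

-1


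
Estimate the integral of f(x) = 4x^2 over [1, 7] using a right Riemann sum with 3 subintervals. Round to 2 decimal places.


Right Riemann sum uses right endpoints of each subinterval.
Interval: [1, 7], n = 3
dx = (7 - 1) / 3 = 2
Right endpoints: [3, 5, 7]
f values: [36, 100, 196]
Sum = dx * (sum of f values)
= 2 * 332
= 664 = 664.00

664.00
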